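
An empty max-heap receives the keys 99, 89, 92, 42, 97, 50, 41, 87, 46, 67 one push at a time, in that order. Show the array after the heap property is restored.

Insert 99:
  append 99 at index 0 → [99] (no swap needed)
Insert 89:
  append 89 at index 1 → [99, 89] (no swap needed)
Insert 92:
  append 92 at index 2 → [99, 89, 92] (no swap needed)
Insert 42:
  append 42 at index 3 → [99, 89, 92, 42] (no swap needed)
Insert 97:
  append 97 at index 4 → [99, 89, 92, 42, 97]
  97 > parent 89 at index 1, swap → [99, 97, 92, 42, 89]
Insert 50:
  append 50 at index 5 → [99, 97, 92, 42, 89, 50] (no swap needed)
Insert 41:
  append 41 at index 6 → [99, 97, 92, 42, 89, 50, 41] (no swap needed)
Insert 87:
  append 87 at index 7 → [99, 97, 92, 42, 89, 50, 41, 87]
  87 > parent 42 at index 3, swap → [99, 97, 92, 87, 89, 50, 41, 42]
Insert 46:
  append 46 at index 8 → [99, 97, 92, 87, 89, 50, 41, 42, 46] (no swap needed)
Insert 67:
  append 67 at index 9 → [99, 97, 92, 87, 89, 50, 41, 42, 46, 67] (no swap needed)

[99, 97, 92, 87, 89, 50, 41, 42, 46, 67]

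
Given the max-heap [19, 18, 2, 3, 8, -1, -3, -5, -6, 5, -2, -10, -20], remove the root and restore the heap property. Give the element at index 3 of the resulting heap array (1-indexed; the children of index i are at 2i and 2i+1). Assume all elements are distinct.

remove root 19; move last element -20 to root → [-20, 18, 2, 3, 8, -1, -3, -5, -6, 5, -2, -10]
-20 vs larger child 18 at index 2, swap → [18, -20, 2, 3, 8, -1, -3, -5, -6, 5, -2, -10]
-20 vs larger child 8 at index 5, swap → [18, 8, 2, 3, -20, -1, -3, -5, -6, 5, -2, -10]
-20 vs larger child 5 at index 10, swap → [18, 8, 2, 3, 5, -1, -3, -5, -6, -20, -2, -10]
resulting array: [18, 8, 2, 3, 5, -1, -3, -5, -6, -20, -2, -10]

2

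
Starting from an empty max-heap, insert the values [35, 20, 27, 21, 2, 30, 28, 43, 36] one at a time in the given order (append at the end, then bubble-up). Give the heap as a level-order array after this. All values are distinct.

[43, 36, 30, 35, 2, 27, 28, 20, 21]

Insert 35:
  append 35 at index 0 → [35] (no swap needed)
Insert 20:
  append 20 at index 1 → [35, 20] (no swap needed)
Insert 27:
  append 27 at index 2 → [35, 20, 27] (no swap needed)
Insert 21:
  append 21 at index 3 → [35, 20, 27, 21]
  21 > parent 20 at index 1, swap → [35, 21, 27, 20]
Insert 2:
  append 2 at index 4 → [35, 21, 27, 20, 2] (no swap needed)
Insert 30:
  append 30 at index 5 → [35, 21, 27, 20, 2, 30]
  30 > parent 27 at index 2, swap → [35, 21, 30, 20, 2, 27]
Insert 28:
  append 28 at index 6 → [35, 21, 30, 20, 2, 27, 28] (no swap needed)
Insert 43:
  append 43 at index 7 → [35, 21, 30, 20, 2, 27, 28, 43]
  43 > parent 20 at index 3, swap → [35, 21, 30, 43, 2, 27, 28, 20]
  43 > parent 21 at index 1, swap → [35, 43, 30, 21, 2, 27, 28, 20]
  43 > parent 35 at index 0, swap → [43, 35, 30, 21, 2, 27, 28, 20]
Insert 36:
  append 36 at index 8 → [43, 35, 30, 21, 2, 27, 28, 20, 36]
  36 > parent 21 at index 3, swap → [43, 35, 30, 36, 2, 27, 28, 20, 21]
  36 > parent 35 at index 1, swap → [43, 36, 30, 35, 2, 27, 28, 20, 21]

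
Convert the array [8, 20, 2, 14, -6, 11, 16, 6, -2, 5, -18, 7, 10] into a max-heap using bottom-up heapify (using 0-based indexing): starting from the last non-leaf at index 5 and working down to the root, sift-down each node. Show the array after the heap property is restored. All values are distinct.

[20, 14, 16, 8, 5, 11, 2, 6, -2, -6, -18, 7, 10]

sift down from index 5: already satisfies heap property
sift down from index 4:
  -6 vs larger child 5 at index 9, swap → [8, 20, 2, 14, 5, 11, 16, 6, -2, -6, -18, 7, 10]
sift down from index 3: already satisfies heap property
sift down from index 2:
  2 vs larger child 16 at index 6, swap → [8, 20, 16, 14, 5, 11, 2, 6, -2, -6, -18, 7, 10]
sift down from index 1: already satisfies heap property
sift down from index 0:
  8 vs larger child 20 at index 1, swap → [20, 8, 16, 14, 5, 11, 2, 6, -2, -6, -18, 7, 10]
  8 vs larger child 14 at index 3, swap → [20, 14, 16, 8, 5, 11, 2, 6, -2, -6, -18, 7, 10]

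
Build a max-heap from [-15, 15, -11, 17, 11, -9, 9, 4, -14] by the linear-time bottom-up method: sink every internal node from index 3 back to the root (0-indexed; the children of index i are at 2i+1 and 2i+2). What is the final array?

sift down from index 3: already satisfies heap property
sift down from index 2:
  -11 vs larger child 9 at index 6, swap → [-15, 15, 9, 17, 11, -9, -11, 4, -14]
sift down from index 1:
  15 vs larger child 17 at index 3, swap → [-15, 17, 9, 15, 11, -9, -11, 4, -14]
sift down from index 0:
  -15 vs larger child 17 at index 1, swap → [17, -15, 9, 15, 11, -9, -11, 4, -14]
  -15 vs larger child 15 at index 3, swap → [17, 15, 9, -15, 11, -9, -11, 4, -14]
  -15 vs larger child 4 at index 7, swap → [17, 15, 9, 4, 11, -9, -11, -15, -14]

[17, 15, 9, 4, 11, -9, -11, -15, -14]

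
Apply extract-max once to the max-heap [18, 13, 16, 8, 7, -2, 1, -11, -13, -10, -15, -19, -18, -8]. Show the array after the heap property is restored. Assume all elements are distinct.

[16, 13, 1, 8, 7, -2, -8, -11, -13, -10, -15, -19, -18]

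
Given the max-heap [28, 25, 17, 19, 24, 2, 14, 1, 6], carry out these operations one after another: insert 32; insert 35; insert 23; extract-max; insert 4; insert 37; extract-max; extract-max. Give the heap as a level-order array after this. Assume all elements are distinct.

[28, 25, 23, 19, 24, 17, 14, 1, 6, 4, 2]

insert 32:
  append 32 at index 9 → [28, 25, 17, 19, 24, 2, 14, 1, 6, 32]
  32 > parent 24 at index 4, swap → [28, 25, 17, 19, 32, 2, 14, 1, 6, 24]
  32 > parent 25 at index 1, swap → [28, 32, 17, 19, 25, 2, 14, 1, 6, 24]
  32 > parent 28 at index 0, swap → [32, 28, 17, 19, 25, 2, 14, 1, 6, 24]
insert 35:
  append 35 at index 10 → [32, 28, 17, 19, 25, 2, 14, 1, 6, 24, 35]
  35 > parent 25 at index 4, swap → [32, 28, 17, 19, 35, 2, 14, 1, 6, 24, 25]
  35 > parent 28 at index 1, swap → [32, 35, 17, 19, 28, 2, 14, 1, 6, 24, 25]
  35 > parent 32 at index 0, swap → [35, 32, 17, 19, 28, 2, 14, 1, 6, 24, 25]
insert 23:
  append 23 at index 11 → [35, 32, 17, 19, 28, 2, 14, 1, 6, 24, 25, 23]
  23 > parent 2 at index 5, swap → [35, 32, 17, 19, 28, 23, 14, 1, 6, 24, 25, 2]
  23 > parent 17 at index 2, swap → [35, 32, 23, 19, 28, 17, 14, 1, 6, 24, 25, 2]
extract-max → returns 35:
  remove root 35; move last element 2 to root → [2, 32, 23, 19, 28, 17, 14, 1, 6, 24, 25]
  2 vs larger child 32 at index 1, swap → [32, 2, 23, 19, 28, 17, 14, 1, 6, 24, 25]
  2 vs larger child 28 at index 4, swap → [32, 28, 23, 19, 2, 17, 14, 1, 6, 24, 25]
  2 vs larger child 25 at index 10, swap → [32, 28, 23, 19, 25, 17, 14, 1, 6, 24, 2]
insert 4:
  append 4 at index 11 → [32, 28, 23, 19, 25, 17, 14, 1, 6, 24, 2, 4] (no swap needed)
insert 37:
  append 37 at index 12 → [32, 28, 23, 19, 25, 17, 14, 1, 6, 24, 2, 4, 37]
  37 > parent 17 at index 5, swap → [32, 28, 23, 19, 25, 37, 14, 1, 6, 24, 2, 4, 17]
  37 > parent 23 at index 2, swap → [32, 28, 37, 19, 25, 23, 14, 1, 6, 24, 2, 4, 17]
  37 > parent 32 at index 0, swap → [37, 28, 32, 19, 25, 23, 14, 1, 6, 24, 2, 4, 17]
extract-max → returns 37:
  remove root 37; move last element 17 to root → [17, 28, 32, 19, 25, 23, 14, 1, 6, 24, 2, 4]
  17 vs larger child 32 at index 2, swap → [32, 28, 17, 19, 25, 23, 14, 1, 6, 24, 2, 4]
  17 vs larger child 23 at index 5, swap → [32, 28, 23, 19, 25, 17, 14, 1, 6, 24, 2, 4]
extract-max → returns 32:
  remove root 32; move last element 4 to root → [4, 28, 23, 19, 25, 17, 14, 1, 6, 24, 2]
  4 vs larger child 28 at index 1, swap → [28, 4, 23, 19, 25, 17, 14, 1, 6, 24, 2]
  4 vs larger child 25 at index 4, swap → [28, 25, 23, 19, 4, 17, 14, 1, 6, 24, 2]
  4 vs larger child 24 at index 9, swap → [28, 25, 23, 19, 24, 17, 14, 1, 6, 4, 2]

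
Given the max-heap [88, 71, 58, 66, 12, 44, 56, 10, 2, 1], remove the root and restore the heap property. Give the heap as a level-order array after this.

remove root 88; move last element 1 to root → [1, 71, 58, 66, 12, 44, 56, 10, 2]
1 vs larger child 71 at index 1, swap → [71, 1, 58, 66, 12, 44, 56, 10, 2]
1 vs larger child 66 at index 3, swap → [71, 66, 58, 1, 12, 44, 56, 10, 2]
1 vs larger child 10 at index 7, swap → [71, 66, 58, 10, 12, 44, 56, 1, 2]

[71, 66, 58, 10, 12, 44, 56, 1, 2]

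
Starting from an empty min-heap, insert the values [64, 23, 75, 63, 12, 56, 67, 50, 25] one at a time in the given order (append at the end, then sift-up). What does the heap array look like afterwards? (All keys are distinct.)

[12, 23, 56, 25, 63, 75, 67, 64, 50]

Insert 64:
  append 64 at index 0 → [64] (no swap needed)
Insert 23:
  append 23 at index 1 → [64, 23]
  23 < parent 64 at index 0, swap → [23, 64]
Insert 75:
  append 75 at index 2 → [23, 64, 75] (no swap needed)
Insert 63:
  append 63 at index 3 → [23, 64, 75, 63]
  63 < parent 64 at index 1, swap → [23, 63, 75, 64]
Insert 12:
  append 12 at index 4 → [23, 63, 75, 64, 12]
  12 < parent 63 at index 1, swap → [23, 12, 75, 64, 63]
  12 < parent 23 at index 0, swap → [12, 23, 75, 64, 63]
Insert 56:
  append 56 at index 5 → [12, 23, 75, 64, 63, 56]
  56 < parent 75 at index 2, swap → [12, 23, 56, 64, 63, 75]
Insert 67:
  append 67 at index 6 → [12, 23, 56, 64, 63, 75, 67] (no swap needed)
Insert 50:
  append 50 at index 7 → [12, 23, 56, 64, 63, 75, 67, 50]
  50 < parent 64 at index 3, swap → [12, 23, 56, 50, 63, 75, 67, 64]
Insert 25:
  append 25 at index 8 → [12, 23, 56, 50, 63, 75, 67, 64, 25]
  25 < parent 50 at index 3, swap → [12, 23, 56, 25, 63, 75, 67, 64, 50]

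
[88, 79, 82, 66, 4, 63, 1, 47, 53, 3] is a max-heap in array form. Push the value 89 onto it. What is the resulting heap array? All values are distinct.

[89, 88, 82, 66, 79, 63, 1, 47, 53, 3, 4]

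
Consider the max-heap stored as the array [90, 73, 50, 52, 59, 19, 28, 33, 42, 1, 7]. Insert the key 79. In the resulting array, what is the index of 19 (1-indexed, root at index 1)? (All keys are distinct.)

append 79 at index 12 → [90, 73, 50, 52, 59, 19, 28, 33, 42, 1, 7, 79]
79 > parent 19 at index 6, swap → [90, 73, 50, 52, 59, 79, 28, 33, 42, 1, 7, 19]
79 > parent 50 at index 3, swap → [90, 73, 79, 52, 59, 50, 28, 33, 42, 1, 7, 19]
resulting array: [90, 73, 79, 52, 59, 50, 28, 33, 42, 1, 7, 19]

12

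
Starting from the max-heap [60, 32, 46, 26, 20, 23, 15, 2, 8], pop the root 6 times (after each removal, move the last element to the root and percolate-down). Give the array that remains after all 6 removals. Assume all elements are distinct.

extract-max #1 returns 60:
  remove root 60; move last element 8 to root → [8, 32, 46, 26, 20, 23, 15, 2]
  8 vs larger child 46 at index 2, swap → [46, 32, 8, 26, 20, 23, 15, 2]
  8 vs larger child 23 at index 5, swap → [46, 32, 23, 26, 20, 8, 15, 2]
extract-max #2 returns 46:
  remove root 46; move last element 2 to root → [2, 32, 23, 26, 20, 8, 15]
  2 vs larger child 32 at index 1, swap → [32, 2, 23, 26, 20, 8, 15]
  2 vs larger child 26 at index 3, swap → [32, 26, 23, 2, 20, 8, 15]
extract-max #3 returns 32:
  remove root 32; move last element 15 to root → [15, 26, 23, 2, 20, 8]
  15 vs larger child 26 at index 1, swap → [26, 15, 23, 2, 20, 8]
  15 vs larger child 20 at index 4, swap → [26, 20, 23, 2, 15, 8]
extract-max #4 returns 26:
  remove root 26; move last element 8 to root → [8, 20, 23, 2, 15]
  8 vs larger child 23 at index 2, swap → [23, 20, 8, 2, 15]
extract-max #5 returns 23:
  remove root 23; move last element 15 to root → [15, 20, 8, 2]
  15 vs larger child 20 at index 1, swap → [20, 15, 8, 2]
extract-max #6 returns 20:
  remove root 20; move last element 2 to root → [2, 15, 8]
  2 vs larger child 15 at index 1, swap → [15, 2, 8]

[15, 2, 8]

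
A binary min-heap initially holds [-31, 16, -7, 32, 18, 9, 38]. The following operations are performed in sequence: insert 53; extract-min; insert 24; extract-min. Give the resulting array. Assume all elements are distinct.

[9, 16, 32, 24, 18, 53, 38]

insert 53:
  append 53 at index 7 → [-31, 16, -7, 32, 18, 9, 38, 53] (no swap needed)
extract-min → returns -31:
  remove root -31; move last element 53 to root → [53, 16, -7, 32, 18, 9, 38]
  53 vs smaller child -7 at index 2, swap → [-7, 16, 53, 32, 18, 9, 38]
  53 vs smaller child 9 at index 5, swap → [-7, 16, 9, 32, 18, 53, 38]
insert 24:
  append 24 at index 7 → [-7, 16, 9, 32, 18, 53, 38, 24]
  24 < parent 32 at index 3, swap → [-7, 16, 9, 24, 18, 53, 38, 32]
extract-min → returns -7:
  remove root -7; move last element 32 to root → [32, 16, 9, 24, 18, 53, 38]
  32 vs smaller child 9 at index 2, swap → [9, 16, 32, 24, 18, 53, 38]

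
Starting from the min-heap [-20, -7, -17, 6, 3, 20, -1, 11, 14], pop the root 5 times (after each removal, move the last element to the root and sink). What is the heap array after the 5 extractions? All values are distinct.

extract-min #1 returns -20:
  remove root -20; move last element 14 to root → [14, -7, -17, 6, 3, 20, -1, 11]
  14 vs smaller child -17 at index 2, swap → [-17, -7, 14, 6, 3, 20, -1, 11]
  14 vs smaller child -1 at index 6, swap → [-17, -7, -1, 6, 3, 20, 14, 11]
extract-min #2 returns -17:
  remove root -17; move last element 11 to root → [11, -7, -1, 6, 3, 20, 14]
  11 vs smaller child -7 at index 1, swap → [-7, 11, -1, 6, 3, 20, 14]
  11 vs smaller child 3 at index 4, swap → [-7, 3, -1, 6, 11, 20, 14]
extract-min #3 returns -7:
  remove root -7; move last element 14 to root → [14, 3, -1, 6, 11, 20]
  14 vs smaller child -1 at index 2, swap → [-1, 3, 14, 6, 11, 20]
extract-min #4 returns -1:
  remove root -1; move last element 20 to root → [20, 3, 14, 6, 11]
  20 vs smaller child 3 at index 1, swap → [3, 20, 14, 6, 11]
  20 vs smaller child 6 at index 3, swap → [3, 6, 14, 20, 11]
extract-min #5 returns 3:
  remove root 3; move last element 11 to root → [11, 6, 14, 20]
  11 vs smaller child 6 at index 1, swap → [6, 11, 14, 20]

[6, 11, 14, 20]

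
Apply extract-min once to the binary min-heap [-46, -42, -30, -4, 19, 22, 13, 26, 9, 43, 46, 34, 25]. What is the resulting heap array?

[-42, -4, -30, 9, 19, 22, 13, 26, 25, 43, 46, 34]

remove root -46; move last element 25 to root → [25, -42, -30, -4, 19, 22, 13, 26, 9, 43, 46, 34]
25 vs smaller child -42 at index 1, swap → [-42, 25, -30, -4, 19, 22, 13, 26, 9, 43, 46, 34]
25 vs smaller child -4 at index 3, swap → [-42, -4, -30, 25, 19, 22, 13, 26, 9, 43, 46, 34]
25 vs smaller child 9 at index 8, swap → [-42, -4, -30, 9, 19, 22, 13, 26, 25, 43, 46, 34]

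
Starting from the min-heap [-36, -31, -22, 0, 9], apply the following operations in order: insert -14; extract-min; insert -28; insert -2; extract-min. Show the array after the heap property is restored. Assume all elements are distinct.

insert -14:
  append -14 at index 5 → [-36, -31, -22, 0, 9, -14] (no swap needed)
extract-min → returns -36:
  remove root -36; move last element -14 to root → [-14, -31, -22, 0, 9]
  -14 vs smaller child -31 at index 1, swap → [-31, -14, -22, 0, 9]
insert -28:
  append -28 at index 5 → [-31, -14, -22, 0, 9, -28]
  -28 < parent -22 at index 2, swap → [-31, -14, -28, 0, 9, -22]
insert -2:
  append -2 at index 6 → [-31, -14, -28, 0, 9, -22, -2] (no swap needed)
extract-min → returns -31:
  remove root -31; move last element -2 to root → [-2, -14, -28, 0, 9, -22]
  -2 vs smaller child -28 at index 2, swap → [-28, -14, -2, 0, 9, -22]
  -2 vs only child -22 at index 5, swap → [-28, -14, -22, 0, 9, -2]

[-28, -14, -22, 0, 9, -2]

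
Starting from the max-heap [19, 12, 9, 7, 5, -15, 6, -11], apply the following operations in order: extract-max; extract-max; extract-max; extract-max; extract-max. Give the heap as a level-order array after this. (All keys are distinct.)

[5, -11, -15]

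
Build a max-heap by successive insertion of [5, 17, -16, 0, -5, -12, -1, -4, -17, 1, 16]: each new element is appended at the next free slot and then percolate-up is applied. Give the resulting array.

[17, 16, -1, 0, 5, -16, -12, -4, -17, -5, 1]

Insert 5:
  append 5 at index 0 → [5] (no swap needed)
Insert 17:
  append 17 at index 1 → [5, 17]
  17 > parent 5 at index 0, swap → [17, 5]
Insert -16:
  append -16 at index 2 → [17, 5, -16] (no swap needed)
Insert 0:
  append 0 at index 3 → [17, 5, -16, 0] (no swap needed)
Insert -5:
  append -5 at index 4 → [17, 5, -16, 0, -5] (no swap needed)
Insert -12:
  append -12 at index 5 → [17, 5, -16, 0, -5, -12]
  -12 > parent -16 at index 2, swap → [17, 5, -12, 0, -5, -16]
Insert -1:
  append -1 at index 6 → [17, 5, -12, 0, -5, -16, -1]
  -1 > parent -12 at index 2, swap → [17, 5, -1, 0, -5, -16, -12]
Insert -4:
  append -4 at index 7 → [17, 5, -1, 0, -5, -16, -12, -4] (no swap needed)
Insert -17:
  append -17 at index 8 → [17, 5, -1, 0, -5, -16, -12, -4, -17] (no swap needed)
Insert 1:
  append 1 at index 9 → [17, 5, -1, 0, -5, -16, -12, -4, -17, 1]
  1 > parent -5 at index 4, swap → [17, 5, -1, 0, 1, -16, -12, -4, -17, -5]
Insert 16:
  append 16 at index 10 → [17, 5, -1, 0, 1, -16, -12, -4, -17, -5, 16]
  16 > parent 1 at index 4, swap → [17, 5, -1, 0, 16, -16, -12, -4, -17, -5, 1]
  16 > parent 5 at index 1, swap → [17, 16, -1, 0, 5, -16, -12, -4, -17, -5, 1]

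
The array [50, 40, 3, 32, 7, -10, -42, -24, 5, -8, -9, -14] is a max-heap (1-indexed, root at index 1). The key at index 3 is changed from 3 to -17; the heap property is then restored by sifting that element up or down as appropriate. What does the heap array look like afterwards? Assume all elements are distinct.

[50, 40, -10, 32, 7, -14, -42, -24, 5, -8, -9, -17]

set index 3 from 3 to -17 → [50, 40, -17, 32, 7, -10, -42, -24, 5, -8, -9, -14]
-17 vs larger child -10 at index 6, swap → [50, 40, -10, 32, 7, -17, -42, -24, 5, -8, -9, -14]
-17 vs only child -14 at index 12, swap → [50, 40, -10, 32, 7, -14, -42, -24, 5, -8, -9, -17]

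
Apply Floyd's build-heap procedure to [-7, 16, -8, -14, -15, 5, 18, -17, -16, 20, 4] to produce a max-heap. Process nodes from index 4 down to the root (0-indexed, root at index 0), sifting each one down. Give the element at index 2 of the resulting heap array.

18

sift down from index 4:
  -15 vs larger child 20 at index 9, swap → [-7, 16, -8, -14, 20, 5, 18, -17, -16, -15, 4]
sift down from index 3: already satisfies heap property
sift down from index 2:
  -8 vs larger child 18 at index 6, swap → [-7, 16, 18, -14, 20, 5, -8, -17, -16, -15, 4]
sift down from index 1:
  16 vs larger child 20 at index 4, swap → [-7, 20, 18, -14, 16, 5, -8, -17, -16, -15, 4]
sift down from index 0:
  -7 vs larger child 20 at index 1, swap → [20, -7, 18, -14, 16, 5, -8, -17, -16, -15, 4]
  -7 vs larger child 16 at index 4, swap → [20, 16, 18, -14, -7, 5, -8, -17, -16, -15, 4]
  -7 vs larger child 4 at index 10, swap → [20, 16, 18, -14, 4, 5, -8, -17, -16, -15, -7]
resulting array: [20, 16, 18, -14, 4, 5, -8, -17, -16, -15, -7]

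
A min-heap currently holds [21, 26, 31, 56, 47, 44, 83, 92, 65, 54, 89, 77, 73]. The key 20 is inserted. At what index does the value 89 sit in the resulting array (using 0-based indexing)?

10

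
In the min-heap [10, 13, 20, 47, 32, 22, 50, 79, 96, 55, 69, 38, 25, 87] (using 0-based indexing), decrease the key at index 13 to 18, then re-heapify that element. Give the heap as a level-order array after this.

set index 13 from 87 to 18 → [10, 13, 20, 47, 32, 22, 50, 79, 96, 55, 69, 38, 25, 18]
18 < parent 50 at index 6, swap → [10, 13, 20, 47, 32, 22, 18, 79, 96, 55, 69, 38, 25, 50]
18 < parent 20 at index 2, swap → [10, 13, 18, 47, 32, 22, 20, 79, 96, 55, 69, 38, 25, 50]

[10, 13, 18, 47, 32, 22, 20, 79, 96, 55, 69, 38, 25, 50]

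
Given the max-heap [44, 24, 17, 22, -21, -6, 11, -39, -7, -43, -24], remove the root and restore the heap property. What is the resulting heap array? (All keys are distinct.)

remove root 44; move last element -24 to root → [-24, 24, 17, 22, -21, -6, 11, -39, -7, -43]
-24 vs larger child 24 at index 1, swap → [24, -24, 17, 22, -21, -6, 11, -39, -7, -43]
-24 vs larger child 22 at index 3, swap → [24, 22, 17, -24, -21, -6, 11, -39, -7, -43]
-24 vs larger child -7 at index 8, swap → [24, 22, 17, -7, -21, -6, 11, -39, -24, -43]

[24, 22, 17, -7, -21, -6, 11, -39, -24, -43]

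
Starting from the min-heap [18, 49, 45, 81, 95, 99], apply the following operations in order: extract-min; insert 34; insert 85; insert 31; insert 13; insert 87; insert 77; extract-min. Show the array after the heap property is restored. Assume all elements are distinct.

extract-min → returns 18:
  remove root 18; move last element 99 to root → [99, 49, 45, 81, 95]
  99 vs smaller child 45 at index 2, swap → [45, 49, 99, 81, 95]
insert 34:
  append 34 at index 5 → [45, 49, 99, 81, 95, 34]
  34 < parent 99 at index 2, swap → [45, 49, 34, 81, 95, 99]
  34 < parent 45 at index 0, swap → [34, 49, 45, 81, 95, 99]
insert 85:
  append 85 at index 6 → [34, 49, 45, 81, 95, 99, 85] (no swap needed)
insert 31:
  append 31 at index 7 → [34, 49, 45, 81, 95, 99, 85, 31]
  31 < parent 81 at index 3, swap → [34, 49, 45, 31, 95, 99, 85, 81]
  31 < parent 49 at index 1, swap → [34, 31, 45, 49, 95, 99, 85, 81]
  31 < parent 34 at index 0, swap → [31, 34, 45, 49, 95, 99, 85, 81]
insert 13:
  append 13 at index 8 → [31, 34, 45, 49, 95, 99, 85, 81, 13]
  13 < parent 49 at index 3, swap → [31, 34, 45, 13, 95, 99, 85, 81, 49]
  13 < parent 34 at index 1, swap → [31, 13, 45, 34, 95, 99, 85, 81, 49]
  13 < parent 31 at index 0, swap → [13, 31, 45, 34, 95, 99, 85, 81, 49]
insert 87:
  append 87 at index 9 → [13, 31, 45, 34, 95, 99, 85, 81, 49, 87]
  87 < parent 95 at index 4, swap → [13, 31, 45, 34, 87, 99, 85, 81, 49, 95]
insert 77:
  append 77 at index 10 → [13, 31, 45, 34, 87, 99, 85, 81, 49, 95, 77]
  77 < parent 87 at index 4, swap → [13, 31, 45, 34, 77, 99, 85, 81, 49, 95, 87]
extract-min → returns 13:
  remove root 13; move last element 87 to root → [87, 31, 45, 34, 77, 99, 85, 81, 49, 95]
  87 vs smaller child 31 at index 1, swap → [31, 87, 45, 34, 77, 99, 85, 81, 49, 95]
  87 vs smaller child 34 at index 3, swap → [31, 34, 45, 87, 77, 99, 85, 81, 49, 95]
  87 vs smaller child 49 at index 8, swap → [31, 34, 45, 49, 77, 99, 85, 81, 87, 95]

[31, 34, 45, 49, 77, 99, 85, 81, 87, 95]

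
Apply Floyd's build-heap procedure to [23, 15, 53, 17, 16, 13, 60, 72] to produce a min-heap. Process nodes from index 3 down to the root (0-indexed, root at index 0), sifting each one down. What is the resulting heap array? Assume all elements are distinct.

[13, 15, 23, 17, 16, 53, 60, 72]

sift down from index 3: already satisfies heap property
sift down from index 2:
  53 vs smaller child 13 at index 5, swap → [23, 15, 13, 17, 16, 53, 60, 72]
sift down from index 1: already satisfies heap property
sift down from index 0:
  23 vs smaller child 13 at index 2, swap → [13, 15, 23, 17, 16, 53, 60, 72]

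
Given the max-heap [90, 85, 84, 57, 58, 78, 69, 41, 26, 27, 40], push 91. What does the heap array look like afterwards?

append 91 at index 11 → [90, 85, 84, 57, 58, 78, 69, 41, 26, 27, 40, 91]
91 > parent 78 at index 5, swap → [90, 85, 84, 57, 58, 91, 69, 41, 26, 27, 40, 78]
91 > parent 84 at index 2, swap → [90, 85, 91, 57, 58, 84, 69, 41, 26, 27, 40, 78]
91 > parent 90 at index 0, swap → [91, 85, 90, 57, 58, 84, 69, 41, 26, 27, 40, 78]

[91, 85, 90, 57, 58, 84, 69, 41, 26, 27, 40, 78]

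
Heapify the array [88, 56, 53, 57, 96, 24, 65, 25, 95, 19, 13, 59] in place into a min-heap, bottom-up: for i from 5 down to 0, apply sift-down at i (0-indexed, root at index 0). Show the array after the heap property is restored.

sift down from index 5: already satisfies heap property
sift down from index 4:
  96 vs smaller child 13 at index 10, swap → [88, 56, 53, 57, 13, 24, 65, 25, 95, 19, 96, 59]
sift down from index 3:
  57 vs smaller child 25 at index 7, swap → [88, 56, 53, 25, 13, 24, 65, 57, 95, 19, 96, 59]
sift down from index 2:
  53 vs smaller child 24 at index 5, swap → [88, 56, 24, 25, 13, 53, 65, 57, 95, 19, 96, 59]
sift down from index 1:
  56 vs smaller child 13 at index 4, swap → [88, 13, 24, 25, 56, 53, 65, 57, 95, 19, 96, 59]
  56 vs smaller child 19 at index 9, swap → [88, 13, 24, 25, 19, 53, 65, 57, 95, 56, 96, 59]
sift down from index 0:
  88 vs smaller child 13 at index 1, swap → [13, 88, 24, 25, 19, 53, 65, 57, 95, 56, 96, 59]
  88 vs smaller child 19 at index 4, swap → [13, 19, 24, 25, 88, 53, 65, 57, 95, 56, 96, 59]
  88 vs smaller child 56 at index 9, swap → [13, 19, 24, 25, 56, 53, 65, 57, 95, 88, 96, 59]

[13, 19, 24, 25, 56, 53, 65, 57, 95, 88, 96, 59]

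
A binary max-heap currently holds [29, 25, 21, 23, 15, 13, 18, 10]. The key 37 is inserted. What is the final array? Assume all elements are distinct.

[37, 29, 21, 25, 15, 13, 18, 10, 23]

append 37 at index 8 → [29, 25, 21, 23, 15, 13, 18, 10, 37]
37 > parent 23 at index 3, swap → [29, 25, 21, 37, 15, 13, 18, 10, 23]
37 > parent 25 at index 1, swap → [29, 37, 21, 25, 15, 13, 18, 10, 23]
37 > parent 29 at index 0, swap → [37, 29, 21, 25, 15, 13, 18, 10, 23]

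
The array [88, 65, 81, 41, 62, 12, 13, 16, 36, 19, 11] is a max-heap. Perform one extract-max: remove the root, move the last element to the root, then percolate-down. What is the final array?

[81, 65, 13, 41, 62, 12, 11, 16, 36, 19]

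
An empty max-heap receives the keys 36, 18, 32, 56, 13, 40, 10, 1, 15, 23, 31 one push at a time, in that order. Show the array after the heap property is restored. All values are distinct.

Insert 36:
  append 36 at index 0 → [36] (no swap needed)
Insert 18:
  append 18 at index 1 → [36, 18] (no swap needed)
Insert 32:
  append 32 at index 2 → [36, 18, 32] (no swap needed)
Insert 56:
  append 56 at index 3 → [36, 18, 32, 56]
  56 > parent 18 at index 1, swap → [36, 56, 32, 18]
  56 > parent 36 at index 0, swap → [56, 36, 32, 18]
Insert 13:
  append 13 at index 4 → [56, 36, 32, 18, 13] (no swap needed)
Insert 40:
  append 40 at index 5 → [56, 36, 32, 18, 13, 40]
  40 > parent 32 at index 2, swap → [56, 36, 40, 18, 13, 32]
Insert 10:
  append 10 at index 6 → [56, 36, 40, 18, 13, 32, 10] (no swap needed)
Insert 1:
  append 1 at index 7 → [56, 36, 40, 18, 13, 32, 10, 1] (no swap needed)
Insert 15:
  append 15 at index 8 → [56, 36, 40, 18, 13, 32, 10, 1, 15] (no swap needed)
Insert 23:
  append 23 at index 9 → [56, 36, 40, 18, 13, 32, 10, 1, 15, 23]
  23 > parent 13 at index 4, swap → [56, 36, 40, 18, 23, 32, 10, 1, 15, 13]
Insert 31:
  append 31 at index 10 → [56, 36, 40, 18, 23, 32, 10, 1, 15, 13, 31]
  31 > parent 23 at index 4, swap → [56, 36, 40, 18, 31, 32, 10, 1, 15, 13, 23]

[56, 36, 40, 18, 31, 32, 10, 1, 15, 13, 23]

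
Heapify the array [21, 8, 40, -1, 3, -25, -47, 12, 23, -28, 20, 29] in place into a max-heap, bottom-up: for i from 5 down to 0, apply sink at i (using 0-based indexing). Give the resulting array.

sift down from index 5:
  -25 vs only child 29 at index 11, swap → [21, 8, 40, -1, 3, 29, -47, 12, 23, -28, 20, -25]
sift down from index 4:
  3 vs larger child 20 at index 10, swap → [21, 8, 40, -1, 20, 29, -47, 12, 23, -28, 3, -25]
sift down from index 3:
  -1 vs larger child 23 at index 8, swap → [21, 8, 40, 23, 20, 29, -47, 12, -1, -28, 3, -25]
sift down from index 2: already satisfies heap property
sift down from index 1:
  8 vs larger child 23 at index 3, swap → [21, 23, 40, 8, 20, 29, -47, 12, -1, -28, 3, -25]
  8 vs larger child 12 at index 7, swap → [21, 23, 40, 12, 20, 29, -47, 8, -1, -28, 3, -25]
sift down from index 0:
  21 vs larger child 40 at index 2, swap → [40, 23, 21, 12, 20, 29, -47, 8, -1, -28, 3, -25]
  21 vs larger child 29 at index 5, swap → [40, 23, 29, 12, 20, 21, -47, 8, -1, -28, 3, -25]

[40, 23, 29, 12, 20, 21, -47, 8, -1, -28, 3, -25]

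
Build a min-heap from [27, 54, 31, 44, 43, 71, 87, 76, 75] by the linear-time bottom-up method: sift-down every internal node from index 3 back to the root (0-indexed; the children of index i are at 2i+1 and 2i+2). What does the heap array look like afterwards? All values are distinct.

[27, 43, 31, 44, 54, 71, 87, 76, 75]

sift down from index 3: already satisfies heap property
sift down from index 2: already satisfies heap property
sift down from index 1:
  54 vs smaller child 43 at index 4, swap → [27, 43, 31, 44, 54, 71, 87, 76, 75]
sift down from index 0: already satisfies heap property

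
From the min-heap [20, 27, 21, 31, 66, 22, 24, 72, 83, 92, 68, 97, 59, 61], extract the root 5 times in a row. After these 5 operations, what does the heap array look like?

extract-min #1 returns 20:
  remove root 20; move last element 61 to root → [61, 27, 21, 31, 66, 22, 24, 72, 83, 92, 68, 97, 59]
  61 vs smaller child 21 at index 2, swap → [21, 27, 61, 31, 66, 22, 24, 72, 83, 92, 68, 97, 59]
  61 vs smaller child 22 at index 5, swap → [21, 27, 22, 31, 66, 61, 24, 72, 83, 92, 68, 97, 59]
  61 vs smaller child 59 at index 12, swap → [21, 27, 22, 31, 66, 59, 24, 72, 83, 92, 68, 97, 61]
extract-min #2 returns 21:
  remove root 21; move last element 61 to root → [61, 27, 22, 31, 66, 59, 24, 72, 83, 92, 68, 97]
  61 vs smaller child 22 at index 2, swap → [22, 27, 61, 31, 66, 59, 24, 72, 83, 92, 68, 97]
  61 vs smaller child 24 at index 6, swap → [22, 27, 24, 31, 66, 59, 61, 72, 83, 92, 68, 97]
extract-min #3 returns 22:
  remove root 22; move last element 97 to root → [97, 27, 24, 31, 66, 59, 61, 72, 83, 92, 68]
  97 vs smaller child 24 at index 2, swap → [24, 27, 97, 31, 66, 59, 61, 72, 83, 92, 68]
  97 vs smaller child 59 at index 5, swap → [24, 27, 59, 31, 66, 97, 61, 72, 83, 92, 68]
extract-min #4 returns 24:
  remove root 24; move last element 68 to root → [68, 27, 59, 31, 66, 97, 61, 72, 83, 92]
  68 vs smaller child 27 at index 1, swap → [27, 68, 59, 31, 66, 97, 61, 72, 83, 92]
  68 vs smaller child 31 at index 3, swap → [27, 31, 59, 68, 66, 97, 61, 72, 83, 92]
extract-min #5 returns 27:
  remove root 27; move last element 92 to root → [92, 31, 59, 68, 66, 97, 61, 72, 83]
  92 vs smaller child 31 at index 1, swap → [31, 92, 59, 68, 66, 97, 61, 72, 83]
  92 vs smaller child 66 at index 4, swap → [31, 66, 59, 68, 92, 97, 61, 72, 83]

[31, 66, 59, 68, 92, 97, 61, 72, 83]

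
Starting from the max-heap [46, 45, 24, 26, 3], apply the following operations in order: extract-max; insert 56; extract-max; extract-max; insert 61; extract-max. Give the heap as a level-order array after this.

extract-max → returns 46:
  remove root 46; move last element 3 to root → [3, 45, 24, 26]
  3 vs larger child 45 at index 1, swap → [45, 3, 24, 26]
  3 vs only child 26 at index 3, swap → [45, 26, 24, 3]
insert 56:
  append 56 at index 4 → [45, 26, 24, 3, 56]
  56 > parent 26 at index 1, swap → [45, 56, 24, 3, 26]
  56 > parent 45 at index 0, swap → [56, 45, 24, 3, 26]
extract-max → returns 56:
  remove root 56; move last element 26 to root → [26, 45, 24, 3]
  26 vs larger child 45 at index 1, swap → [45, 26, 24, 3]
extract-max → returns 45:
  remove root 45; move last element 3 to root → [3, 26, 24]
  3 vs larger child 26 at index 1, swap → [26, 3, 24]
insert 61:
  append 61 at index 3 → [26, 3, 24, 61]
  61 > parent 3 at index 1, swap → [26, 61, 24, 3]
  61 > parent 26 at index 0, swap → [61, 26, 24, 3]
extract-max → returns 61:
  remove root 61; move last element 3 to root → [3, 26, 24]
  3 vs larger child 26 at index 1, swap → [26, 3, 24]

[26, 3, 24]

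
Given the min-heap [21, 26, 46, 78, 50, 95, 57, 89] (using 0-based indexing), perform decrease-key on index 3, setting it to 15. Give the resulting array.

[15, 21, 46, 26, 50, 95, 57, 89]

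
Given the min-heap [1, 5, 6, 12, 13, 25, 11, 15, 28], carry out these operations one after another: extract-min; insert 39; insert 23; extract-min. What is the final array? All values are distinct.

extract-min → returns 1:
  remove root 1; move last element 28 to root → [28, 5, 6, 12, 13, 25, 11, 15]
  28 vs smaller child 5 at index 1, swap → [5, 28, 6, 12, 13, 25, 11, 15]
  28 vs smaller child 12 at index 3, swap → [5, 12, 6, 28, 13, 25, 11, 15]
  28 vs only child 15 at index 7, swap → [5, 12, 6, 15, 13, 25, 11, 28]
insert 39:
  append 39 at index 8 → [5, 12, 6, 15, 13, 25, 11, 28, 39] (no swap needed)
insert 23:
  append 23 at index 9 → [5, 12, 6, 15, 13, 25, 11, 28, 39, 23] (no swap needed)
extract-min → returns 5:
  remove root 5; move last element 23 to root → [23, 12, 6, 15, 13, 25, 11, 28, 39]
  23 vs smaller child 6 at index 2, swap → [6, 12, 23, 15, 13, 25, 11, 28, 39]
  23 vs smaller child 11 at index 6, swap → [6, 12, 11, 15, 13, 25, 23, 28, 39]

[6, 12, 11, 15, 13, 25, 23, 28, 39]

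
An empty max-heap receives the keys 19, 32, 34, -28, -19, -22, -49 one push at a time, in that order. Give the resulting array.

[34, 19, 32, -28, -19, -22, -49]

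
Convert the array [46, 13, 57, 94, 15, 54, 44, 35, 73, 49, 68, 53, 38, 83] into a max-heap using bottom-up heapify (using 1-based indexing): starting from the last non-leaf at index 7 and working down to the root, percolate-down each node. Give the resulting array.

[94, 73, 83, 46, 68, 54, 57, 35, 13, 49, 15, 53, 38, 44]

sift down from index 7:
  44 vs only child 83 at index 14, swap → [46, 13, 57, 94, 15, 54, 83, 35, 73, 49, 68, 53, 38, 44]
sift down from index 6: already satisfies heap property
sift down from index 5:
  15 vs larger child 68 at index 11, swap → [46, 13, 57, 94, 68, 54, 83, 35, 73, 49, 15, 53, 38, 44]
sift down from index 4: already satisfies heap property
sift down from index 3:
  57 vs larger child 83 at index 7, swap → [46, 13, 83, 94, 68, 54, 57, 35, 73, 49, 15, 53, 38, 44]
sift down from index 2:
  13 vs larger child 94 at index 4, swap → [46, 94, 83, 13, 68, 54, 57, 35, 73, 49, 15, 53, 38, 44]
  13 vs larger child 73 at index 9, swap → [46, 94, 83, 73, 68, 54, 57, 35, 13, 49, 15, 53, 38, 44]
sift down from index 1:
  46 vs larger child 94 at index 2, swap → [94, 46, 83, 73, 68, 54, 57, 35, 13, 49, 15, 53, 38, 44]
  46 vs larger child 73 at index 4, swap → [94, 73, 83, 46, 68, 54, 57, 35, 13, 49, 15, 53, 38, 44]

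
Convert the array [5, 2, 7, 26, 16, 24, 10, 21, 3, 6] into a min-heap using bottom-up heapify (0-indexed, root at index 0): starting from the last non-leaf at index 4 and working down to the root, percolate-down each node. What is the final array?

sift down from index 4:
  16 vs only child 6 at index 9, swap → [5, 2, 7, 26, 6, 24, 10, 21, 3, 16]
sift down from index 3:
  26 vs smaller child 3 at index 8, swap → [5, 2, 7, 3, 6, 24, 10, 21, 26, 16]
sift down from index 2: already satisfies heap property
sift down from index 1: already satisfies heap property
sift down from index 0:
  5 vs smaller child 2 at index 1, swap → [2, 5, 7, 3, 6, 24, 10, 21, 26, 16]
  5 vs smaller child 3 at index 3, swap → [2, 3, 7, 5, 6, 24, 10, 21, 26, 16]

[2, 3, 7, 5, 6, 24, 10, 21, 26, 16]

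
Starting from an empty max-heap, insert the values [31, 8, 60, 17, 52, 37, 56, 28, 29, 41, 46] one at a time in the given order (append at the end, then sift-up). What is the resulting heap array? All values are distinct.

[60, 52, 56, 29, 46, 31, 37, 8, 28, 17, 41]

Insert 31:
  append 31 at index 0 → [31] (no swap needed)
Insert 8:
  append 8 at index 1 → [31, 8] (no swap needed)
Insert 60:
  append 60 at index 2 → [31, 8, 60]
  60 > parent 31 at index 0, swap → [60, 8, 31]
Insert 17:
  append 17 at index 3 → [60, 8, 31, 17]
  17 > parent 8 at index 1, swap → [60, 17, 31, 8]
Insert 52:
  append 52 at index 4 → [60, 17, 31, 8, 52]
  52 > parent 17 at index 1, swap → [60, 52, 31, 8, 17]
Insert 37:
  append 37 at index 5 → [60, 52, 31, 8, 17, 37]
  37 > parent 31 at index 2, swap → [60, 52, 37, 8, 17, 31]
Insert 56:
  append 56 at index 6 → [60, 52, 37, 8, 17, 31, 56]
  56 > parent 37 at index 2, swap → [60, 52, 56, 8, 17, 31, 37]
Insert 28:
  append 28 at index 7 → [60, 52, 56, 8, 17, 31, 37, 28]
  28 > parent 8 at index 3, swap → [60, 52, 56, 28, 17, 31, 37, 8]
Insert 29:
  append 29 at index 8 → [60, 52, 56, 28, 17, 31, 37, 8, 29]
  29 > parent 28 at index 3, swap → [60, 52, 56, 29, 17, 31, 37, 8, 28]
Insert 41:
  append 41 at index 9 → [60, 52, 56, 29, 17, 31, 37, 8, 28, 41]
  41 > parent 17 at index 4, swap → [60, 52, 56, 29, 41, 31, 37, 8, 28, 17]
Insert 46:
  append 46 at index 10 → [60, 52, 56, 29, 41, 31, 37, 8, 28, 17, 46]
  46 > parent 41 at index 4, swap → [60, 52, 56, 29, 46, 31, 37, 8, 28, 17, 41]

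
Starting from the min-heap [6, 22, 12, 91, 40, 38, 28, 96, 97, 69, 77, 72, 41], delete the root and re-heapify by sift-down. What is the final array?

[12, 22, 28, 91, 40, 38, 41, 96, 97, 69, 77, 72]

remove root 6; move last element 41 to root → [41, 22, 12, 91, 40, 38, 28, 96, 97, 69, 77, 72]
41 vs smaller child 12 at index 2, swap → [12, 22, 41, 91, 40, 38, 28, 96, 97, 69, 77, 72]
41 vs smaller child 28 at index 6, swap → [12, 22, 28, 91, 40, 38, 41, 96, 97, 69, 77, 72]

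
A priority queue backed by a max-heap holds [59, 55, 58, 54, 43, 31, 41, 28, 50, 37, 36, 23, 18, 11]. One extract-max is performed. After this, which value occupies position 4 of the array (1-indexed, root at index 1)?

54

remove root 59; move last element 11 to root → [11, 55, 58, 54, 43, 31, 41, 28, 50, 37, 36, 23, 18]
11 vs larger child 58 at index 3, swap → [58, 55, 11, 54, 43, 31, 41, 28, 50, 37, 36, 23, 18]
11 vs larger child 41 at index 7, swap → [58, 55, 41, 54, 43, 31, 11, 28, 50, 37, 36, 23, 18]
resulting array: [58, 55, 41, 54, 43, 31, 11, 28, 50, 37, 36, 23, 18]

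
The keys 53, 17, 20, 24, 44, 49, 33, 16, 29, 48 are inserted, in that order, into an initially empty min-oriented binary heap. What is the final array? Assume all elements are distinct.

Insert 53:
  append 53 at index 0 → [53] (no swap needed)
Insert 17:
  append 17 at index 1 → [53, 17]
  17 < parent 53 at index 0, swap → [17, 53]
Insert 20:
  append 20 at index 2 → [17, 53, 20] (no swap needed)
Insert 24:
  append 24 at index 3 → [17, 53, 20, 24]
  24 < parent 53 at index 1, swap → [17, 24, 20, 53]
Insert 44:
  append 44 at index 4 → [17, 24, 20, 53, 44] (no swap needed)
Insert 49:
  append 49 at index 5 → [17, 24, 20, 53, 44, 49] (no swap needed)
Insert 33:
  append 33 at index 6 → [17, 24, 20, 53, 44, 49, 33] (no swap needed)
Insert 16:
  append 16 at index 7 → [17, 24, 20, 53, 44, 49, 33, 16]
  16 < parent 53 at index 3, swap → [17, 24, 20, 16, 44, 49, 33, 53]
  16 < parent 24 at index 1, swap → [17, 16, 20, 24, 44, 49, 33, 53]
  16 < parent 17 at index 0, swap → [16, 17, 20, 24, 44, 49, 33, 53]
Insert 29:
  append 29 at index 8 → [16, 17, 20, 24, 44, 49, 33, 53, 29] (no swap needed)
Insert 48:
  append 48 at index 9 → [16, 17, 20, 24, 44, 49, 33, 53, 29, 48] (no swap needed)

[16, 17, 20, 24, 44, 49, 33, 53, 29, 48]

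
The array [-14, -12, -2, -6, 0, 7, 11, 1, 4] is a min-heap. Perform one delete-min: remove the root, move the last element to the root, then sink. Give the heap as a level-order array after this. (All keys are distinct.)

remove root -14; move last element 4 to root → [4, -12, -2, -6, 0, 7, 11, 1]
4 vs smaller child -12 at index 1, swap → [-12, 4, -2, -6, 0, 7, 11, 1]
4 vs smaller child -6 at index 3, swap → [-12, -6, -2, 4, 0, 7, 11, 1]
4 vs only child 1 at index 7, swap → [-12, -6, -2, 1, 0, 7, 11, 4]

[-12, -6, -2, 1, 0, 7, 11, 4]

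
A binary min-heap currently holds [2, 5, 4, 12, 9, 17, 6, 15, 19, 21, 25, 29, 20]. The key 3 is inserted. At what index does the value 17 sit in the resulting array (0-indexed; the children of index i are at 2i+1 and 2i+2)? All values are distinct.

5

append 3 at index 13 → [2, 5, 4, 12, 9, 17, 6, 15, 19, 21, 25, 29, 20, 3]
3 < parent 6 at index 6, swap → [2, 5, 4, 12, 9, 17, 3, 15, 19, 21, 25, 29, 20, 6]
3 < parent 4 at index 2, swap → [2, 5, 3, 12, 9, 17, 4, 15, 19, 21, 25, 29, 20, 6]
resulting array: [2, 5, 3, 12, 9, 17, 4, 15, 19, 21, 25, 29, 20, 6]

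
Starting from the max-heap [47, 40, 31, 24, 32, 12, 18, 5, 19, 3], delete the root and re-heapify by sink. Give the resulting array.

remove root 47; move last element 3 to root → [3, 40, 31, 24, 32, 12, 18, 5, 19]
3 vs larger child 40 at index 1, swap → [40, 3, 31, 24, 32, 12, 18, 5, 19]
3 vs larger child 32 at index 4, swap → [40, 32, 31, 24, 3, 12, 18, 5, 19]

[40, 32, 31, 24, 3, 12, 18, 5, 19]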